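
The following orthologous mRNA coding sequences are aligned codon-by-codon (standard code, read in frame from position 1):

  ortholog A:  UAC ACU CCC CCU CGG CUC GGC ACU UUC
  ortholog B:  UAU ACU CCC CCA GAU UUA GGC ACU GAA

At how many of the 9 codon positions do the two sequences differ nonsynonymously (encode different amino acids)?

Codon 1: UAC Tyr / UAU Tyr — synonymous.
Codon 2: ACU Thr / ACU Thr — identical.
Codon 3: CCC Pro / CCC Pro — identical.
Codon 4: CCU Pro / CCA Pro — synonymous.
Codon 5: CGG Arg / GAU Asp — nonsynonymous.
Codon 6: CUC Leu / UUA Leu — synonymous.
Codon 7: GGC Gly / GGC Gly — identical.
Codon 8: ACU Thr / ACU Thr — identical.
Codon 9: UUC Phe / GAA Glu — nonsynonymous.
Nonsynonymous differences: 2.

2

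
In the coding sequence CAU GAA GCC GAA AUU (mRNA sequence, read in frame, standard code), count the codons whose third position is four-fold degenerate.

Codon 1 CAU (His): third position 2-fold.
Codon 2 GAA (Glu): third position 2-fold.
Codon 3 GCC (Ala): third position 4-fold.
Codon 4 GAA (Glu): third position 2-fold.
Codon 5 AUU (Ile): third position 3-fold.
Four-fold degenerate third positions: 1.

1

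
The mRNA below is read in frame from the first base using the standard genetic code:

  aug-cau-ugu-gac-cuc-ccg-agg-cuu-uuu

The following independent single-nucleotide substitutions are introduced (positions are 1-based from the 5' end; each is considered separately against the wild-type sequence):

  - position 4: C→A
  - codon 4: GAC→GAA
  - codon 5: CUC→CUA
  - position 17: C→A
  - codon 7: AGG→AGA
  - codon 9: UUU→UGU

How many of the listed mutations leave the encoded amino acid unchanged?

Codon 2: CAU (His) → AAU (Asn) — missense.
Codon 4: GAC (Asp) → GAA (Glu) — missense.
Codon 5: CUC (Leu) → CUA (Leu) — synonymous.
Codon 6: CCG (Pro) → CAG (Gln) — missense.
Codon 7: AGG (Arg) → AGA (Arg) — synonymous.
Codon 9: UUU (Phe) → UGU (Cys) — missense.
Synonymous: 2 of 6.

2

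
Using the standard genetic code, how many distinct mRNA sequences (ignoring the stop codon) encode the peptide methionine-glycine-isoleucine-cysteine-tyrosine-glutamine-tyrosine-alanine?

768

Met: 1 codon.
Gly: 4 codons.
Ile: 3 codons.
Cys: 2 codons.
Tyr: 2 codons.
Gln: 2 codons.
Tyr: 2 codons.
Ala: 4 codons.
1 × 4 × 3 × 2 × 2 × 2 × 2 × 4 = 768.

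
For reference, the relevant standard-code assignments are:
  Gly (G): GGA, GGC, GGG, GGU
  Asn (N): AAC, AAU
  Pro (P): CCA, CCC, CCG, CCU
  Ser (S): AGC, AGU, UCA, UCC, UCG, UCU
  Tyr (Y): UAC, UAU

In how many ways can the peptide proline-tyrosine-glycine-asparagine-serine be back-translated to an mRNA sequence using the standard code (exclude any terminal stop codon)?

Pro: 4 codons.
Tyr: 2 codons.
Gly: 4 codons.
Asn: 2 codons.
Ser: 6 codons.
4 × 2 × 4 × 2 × 6 = 384.

384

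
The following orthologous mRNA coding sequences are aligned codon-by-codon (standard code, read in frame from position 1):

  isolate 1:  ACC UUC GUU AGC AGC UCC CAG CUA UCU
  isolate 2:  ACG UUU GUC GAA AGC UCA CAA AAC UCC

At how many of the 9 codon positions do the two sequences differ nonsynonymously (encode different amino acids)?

2

Codon 1: ACC Thr / ACG Thr — synonymous.
Codon 2: UUC Phe / UUU Phe — synonymous.
Codon 3: GUU Val / GUC Val — synonymous.
Codon 4: AGC Ser / GAA Glu — nonsynonymous.
Codon 5: AGC Ser / AGC Ser — identical.
Codon 6: UCC Ser / UCA Ser — synonymous.
Codon 7: CAG Gln / CAA Gln — synonymous.
Codon 8: CUA Leu / AAC Asn — nonsynonymous.
Codon 9: UCU Ser / UCC Ser — synonymous.
Nonsynonymous differences: 2.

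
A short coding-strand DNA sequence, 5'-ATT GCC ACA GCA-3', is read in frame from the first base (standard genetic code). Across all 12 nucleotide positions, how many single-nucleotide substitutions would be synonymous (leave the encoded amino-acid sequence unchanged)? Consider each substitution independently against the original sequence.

11

Codon 1 (ATT, Ile): 2 synonymous substitutions.
Codon 2 (GCC, Ala): 3 synonymous substitutions.
Codon 3 (ACA, Thr): 3 synonymous substitutions.
Codon 4 (GCA, Ala): 3 synonymous substitutions.
Total: 2 + 3 + 3 + 3 = 11.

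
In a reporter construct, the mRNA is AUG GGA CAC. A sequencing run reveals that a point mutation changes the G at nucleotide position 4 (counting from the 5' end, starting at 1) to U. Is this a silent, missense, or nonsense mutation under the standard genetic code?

nonsense

Position 4 falls in codon 2: GGA → Gly.
After the substitution the codon is UGA → Stop.
The new codon is a stop codon, so this is a nonsense mutation.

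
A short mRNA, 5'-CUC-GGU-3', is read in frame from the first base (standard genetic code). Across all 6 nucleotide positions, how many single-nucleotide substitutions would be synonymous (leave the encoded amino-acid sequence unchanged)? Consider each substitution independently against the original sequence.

Codon 1 (CUC, Leu): 3 synonymous substitutions.
Codon 2 (GGU, Gly): 3 synonymous substitutions.
Total: 3 + 3 = 6.

6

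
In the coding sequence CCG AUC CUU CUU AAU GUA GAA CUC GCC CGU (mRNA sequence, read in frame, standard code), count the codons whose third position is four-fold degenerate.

Codon 1 CCG (Pro): third position 4-fold.
Codon 2 AUC (Ile): third position 3-fold.
Codon 3 CUU (Leu): third position 4-fold.
Codon 4 CUU (Leu): third position 4-fold.
Codon 5 AAU (Asn): third position 2-fold.
Codon 6 GUA (Val): third position 4-fold.
Codon 7 GAA (Glu): third position 2-fold.
Codon 8 CUC (Leu): third position 4-fold.
Codon 9 GCC (Ala): third position 4-fold.
Codon 10 CGU (Arg): third position 4-fold.
Four-fold degenerate third positions: 7.

7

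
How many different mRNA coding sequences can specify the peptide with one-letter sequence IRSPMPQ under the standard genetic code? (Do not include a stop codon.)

3456

Ile: 3 codons.
Arg: 6 codons.
Ser: 6 codons.
Pro: 4 codons.
Met: 1 codon.
Pro: 4 codons.
Gln: 2 codons.
3 × 6 × 6 × 4 × 1 × 4 × 2 = 3456.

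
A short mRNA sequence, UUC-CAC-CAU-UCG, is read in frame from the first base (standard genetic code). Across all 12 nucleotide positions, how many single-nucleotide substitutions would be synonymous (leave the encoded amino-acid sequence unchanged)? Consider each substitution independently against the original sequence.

Codon 1 (UUC, Phe): 1 synonymous substitution.
Codon 2 (CAC, His): 1 synonymous substitution.
Codon 3 (CAU, His): 1 synonymous substitution.
Codon 4 (UCG, Ser): 3 synonymous substitutions.
Total: 1 + 1 + 1 + 3 = 6.

6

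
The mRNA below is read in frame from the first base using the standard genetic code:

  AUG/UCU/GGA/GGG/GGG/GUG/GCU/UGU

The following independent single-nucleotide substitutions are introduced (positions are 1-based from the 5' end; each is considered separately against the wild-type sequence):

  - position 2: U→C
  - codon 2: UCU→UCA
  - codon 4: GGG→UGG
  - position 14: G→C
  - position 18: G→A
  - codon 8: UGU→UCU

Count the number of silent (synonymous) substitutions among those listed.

Codon 1: AUG (Met) → ACG (Thr) — missense.
Codon 2: UCU (Ser) → UCA (Ser) — synonymous.
Codon 4: GGG (Gly) → UGG (Trp) — missense.
Codon 5: GGG (Gly) → GCG (Ala) — missense.
Codon 6: GUG (Val) → GUA (Val) — synonymous.
Codon 8: UGU (Cys) → UCU (Ser) — missense.
Synonymous: 2 of 6.

2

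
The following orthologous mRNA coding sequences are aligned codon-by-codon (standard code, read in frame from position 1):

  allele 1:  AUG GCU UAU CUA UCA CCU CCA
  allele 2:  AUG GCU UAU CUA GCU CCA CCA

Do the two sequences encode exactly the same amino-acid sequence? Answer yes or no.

no

Codon 1: AUG Met / AUG Met — identical.
Codon 2: GCU Ala / GCU Ala — identical.
Codon 3: UAU Tyr / UAU Tyr — identical.
Codon 4: CUA Leu / CUA Leu — identical.
Codon 5: UCA Ser / GCU Ala — nonsynonymous.
Codon 6: CCU Pro / CCA Pro — synonymous.
Codon 7: CCA Pro / CCA Pro — identical.
Nonsynonymous differences: 1 → different protein.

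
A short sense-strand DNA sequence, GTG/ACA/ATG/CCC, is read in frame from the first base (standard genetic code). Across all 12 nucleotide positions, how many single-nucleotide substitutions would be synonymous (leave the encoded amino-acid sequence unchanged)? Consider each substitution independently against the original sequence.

Codon 1 (GTG, Val): 3 synonymous substitutions.
Codon 2 (ACA, Thr): 3 synonymous substitutions.
Codon 3 (ATG, Met): 0 synonymous substitutions.
Codon 4 (CCC, Pro): 3 synonymous substitutions.
Total: 3 + 3 + 0 + 3 = 9.

9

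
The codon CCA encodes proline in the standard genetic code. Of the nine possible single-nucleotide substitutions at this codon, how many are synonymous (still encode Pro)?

Position 1: none → 0 synonymous.
Position 2: none → 0 synonymous.
Position 3: CCU, CCC, CCG → 3 synonymous.
Total: 0 + 0 + 3 = 3.

3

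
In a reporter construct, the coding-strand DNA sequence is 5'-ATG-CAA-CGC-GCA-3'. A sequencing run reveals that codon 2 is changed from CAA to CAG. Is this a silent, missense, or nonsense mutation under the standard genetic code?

Position 6 falls in codon 2: CAA → Gln.
After the substitution the codon is CAG → Gln.
Both encode Gln, so the change is synonymous.

silent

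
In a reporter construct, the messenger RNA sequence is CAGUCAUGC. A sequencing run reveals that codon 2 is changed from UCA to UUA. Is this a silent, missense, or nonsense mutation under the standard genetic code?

Position 5 falls in codon 2: UCA → Ser.
After the substitution the codon is UUA → Leu.
Ser ≠ Leu, so this is a missense mutation.

missense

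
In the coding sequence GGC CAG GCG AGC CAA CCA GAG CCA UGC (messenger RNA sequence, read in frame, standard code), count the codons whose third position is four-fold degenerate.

Codon 1 GGC (Gly): third position 4-fold.
Codon 2 CAG (Gln): third position 2-fold.
Codon 3 GCG (Ala): third position 4-fold.
Codon 4 AGC (Ser): third position 2-fold.
Codon 5 CAA (Gln): third position 2-fold.
Codon 6 CCA (Pro): third position 4-fold.
Codon 7 GAG (Glu): third position 2-fold.
Codon 8 CCA (Pro): third position 4-fold.
Codon 9 UGC (Cys): third position 2-fold.
Four-fold degenerate third positions: 4.

4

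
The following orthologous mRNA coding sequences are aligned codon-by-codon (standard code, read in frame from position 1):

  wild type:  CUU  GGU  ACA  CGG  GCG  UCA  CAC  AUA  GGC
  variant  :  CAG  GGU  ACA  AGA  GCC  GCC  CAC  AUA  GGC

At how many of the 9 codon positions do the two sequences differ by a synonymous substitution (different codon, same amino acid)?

Codon 1: CUU Leu / CAG Gln — nonsynonymous.
Codon 2: GGU Gly / GGU Gly — identical.
Codon 3: ACA Thr / ACA Thr — identical.
Codon 4: CGG Arg / AGA Arg — synonymous.
Codon 5: GCG Ala / GCC Ala — synonymous.
Codon 6: UCA Ser / GCC Ala — nonsynonymous.
Codon 7: CAC His / CAC His — identical.
Codon 8: AUA Ile / AUA Ile — identical.
Codon 9: GGC Gly / GGC Gly — identical.
Synonymous differences: 2.

2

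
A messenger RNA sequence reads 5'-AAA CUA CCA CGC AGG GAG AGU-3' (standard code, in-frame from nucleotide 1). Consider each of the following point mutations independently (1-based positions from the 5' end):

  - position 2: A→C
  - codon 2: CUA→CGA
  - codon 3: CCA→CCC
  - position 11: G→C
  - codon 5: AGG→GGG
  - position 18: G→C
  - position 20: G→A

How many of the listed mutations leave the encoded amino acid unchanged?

Codon 1: AAA (Lys) → ACA (Thr) — missense.
Codon 2: CUA (Leu) → CGA (Arg) — missense.
Codon 3: CCA (Pro) → CCC (Pro) — synonymous.
Codon 4: CGC (Arg) → CCC (Pro) — missense.
Codon 5: AGG (Arg) → GGG (Gly) — missense.
Codon 6: GAG (Glu) → GAC (Asp) — missense.
Codon 7: AGU (Ser) → AAU (Asn) — missense.
Synonymous: 1 of 7.

1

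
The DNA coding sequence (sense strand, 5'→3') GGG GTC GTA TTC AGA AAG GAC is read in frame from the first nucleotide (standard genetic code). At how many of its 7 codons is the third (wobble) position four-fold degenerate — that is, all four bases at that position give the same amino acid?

3

Codon 1 GGG (Gly): third position 4-fold.
Codon 2 GTC (Val): third position 4-fold.
Codon 3 GTA (Val): third position 4-fold.
Codon 4 TTC (Phe): third position 2-fold.
Codon 5 AGA (Arg): third position 2-fold.
Codon 6 AAG (Lys): third position 2-fold.
Codon 7 GAC (Asp): third position 2-fold.
Four-fold degenerate third positions: 3.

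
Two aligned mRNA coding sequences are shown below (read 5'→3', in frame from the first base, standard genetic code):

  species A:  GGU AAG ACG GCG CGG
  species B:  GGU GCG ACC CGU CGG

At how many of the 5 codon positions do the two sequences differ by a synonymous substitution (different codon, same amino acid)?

1

Codon 1: GGU Gly / GGU Gly — identical.
Codon 2: AAG Lys / GCG Ala — nonsynonymous.
Codon 3: ACG Thr / ACC Thr — synonymous.
Codon 4: GCG Ala / CGU Arg — nonsynonymous.
Codon 5: CGG Arg / CGG Arg — identical.
Synonymous differences: 1.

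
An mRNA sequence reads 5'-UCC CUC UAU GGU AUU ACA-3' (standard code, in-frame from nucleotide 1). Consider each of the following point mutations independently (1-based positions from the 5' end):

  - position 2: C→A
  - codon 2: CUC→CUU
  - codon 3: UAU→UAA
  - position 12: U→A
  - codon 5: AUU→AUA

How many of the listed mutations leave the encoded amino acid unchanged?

Codon 1: UCC (Ser) → UAC (Tyr) — missense.
Codon 2: CUC (Leu) → CUU (Leu) — synonymous.
Codon 3: UAU (Tyr) → UAA (Stop) — nonsense.
Codon 4: GGU (Gly) → GGA (Gly) — synonymous.
Codon 5: AUU (Ile) → AUA (Ile) — synonymous.
Synonymous: 3 of 5.

3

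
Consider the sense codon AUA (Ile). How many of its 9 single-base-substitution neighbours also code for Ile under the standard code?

2

Position 1: none → 0 synonymous.
Position 2: none → 0 synonymous.
Position 3: AUU, AUC → 2 synonymous.
Total: 0 + 0 + 2 = 2.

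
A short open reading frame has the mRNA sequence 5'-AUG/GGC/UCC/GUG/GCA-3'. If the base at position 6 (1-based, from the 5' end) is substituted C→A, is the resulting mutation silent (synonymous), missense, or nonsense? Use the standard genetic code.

silent

Position 6 falls in codon 2: GGC → Gly.
After the substitution the codon is GGA → Gly.
Both encode Gly, so the change is synonymous.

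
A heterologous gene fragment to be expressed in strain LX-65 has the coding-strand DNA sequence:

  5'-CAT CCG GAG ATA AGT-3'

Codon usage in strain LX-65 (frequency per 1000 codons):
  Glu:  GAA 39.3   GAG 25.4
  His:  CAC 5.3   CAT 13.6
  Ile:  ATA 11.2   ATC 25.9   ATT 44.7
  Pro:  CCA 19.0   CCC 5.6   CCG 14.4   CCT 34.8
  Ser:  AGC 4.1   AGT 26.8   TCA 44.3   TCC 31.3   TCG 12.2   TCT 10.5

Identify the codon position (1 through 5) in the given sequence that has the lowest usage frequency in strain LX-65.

Codon 1 CAT (His): 13.6 per 1000.
Codon 2 CCG (Pro): 14.4 per 1000.
Codon 3 GAG (Glu): 25.4 per 1000.
Codon 4 ATA (Ile): 11.2 per 1000.
Codon 5 AGT (Ser): 26.8 per 1000.
Lowest frequency is 11.2 at codon 4.

4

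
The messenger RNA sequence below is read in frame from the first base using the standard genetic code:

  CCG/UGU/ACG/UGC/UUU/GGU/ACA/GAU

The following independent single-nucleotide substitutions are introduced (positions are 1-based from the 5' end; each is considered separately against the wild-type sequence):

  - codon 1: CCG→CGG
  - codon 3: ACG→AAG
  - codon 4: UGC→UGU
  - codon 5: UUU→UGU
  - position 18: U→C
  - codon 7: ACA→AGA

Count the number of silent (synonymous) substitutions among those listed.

2

Codon 1: CCG (Pro) → CGG (Arg) — missense.
Codon 3: ACG (Thr) → AAG (Lys) — missense.
Codon 4: UGC (Cys) → UGU (Cys) — synonymous.
Codon 5: UUU (Phe) → UGU (Cys) — missense.
Codon 6: GGU (Gly) → GGC (Gly) — synonymous.
Codon 7: ACA (Thr) → AGA (Arg) — missense.
Synonymous: 2 of 6.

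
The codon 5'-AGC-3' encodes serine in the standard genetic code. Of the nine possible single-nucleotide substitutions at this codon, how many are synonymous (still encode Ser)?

Position 1: none → 0 synonymous.
Position 2: none → 0 synonymous.
Position 3: AGU → 1 synonymous.
Total: 0 + 0 + 1 = 1.

1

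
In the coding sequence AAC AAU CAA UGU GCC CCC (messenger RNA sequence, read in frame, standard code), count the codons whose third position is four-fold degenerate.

2

Codon 1 AAC (Asn): third position 2-fold.
Codon 2 AAU (Asn): third position 2-fold.
Codon 3 CAA (Gln): third position 2-fold.
Codon 4 UGU (Cys): third position 2-fold.
Codon 5 GCC (Ala): third position 4-fold.
Codon 6 CCC (Pro): third position 4-fold.
Four-fold degenerate third positions: 2.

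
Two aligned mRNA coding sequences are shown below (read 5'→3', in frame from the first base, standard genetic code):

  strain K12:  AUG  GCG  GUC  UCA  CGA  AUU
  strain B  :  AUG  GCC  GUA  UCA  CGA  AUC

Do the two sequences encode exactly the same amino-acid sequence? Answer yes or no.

yes

Codon 1: AUG Met / AUG Met — identical.
Codon 2: GCG Ala / GCC Ala — synonymous.
Codon 3: GUC Val / GUA Val — synonymous.
Codon 4: UCA Ser / UCA Ser — identical.
Codon 5: CGA Arg / CGA Arg — identical.
Codon 6: AUU Ile / AUC Ile — synonymous.
Nonsynonymous differences: 0 → same protein.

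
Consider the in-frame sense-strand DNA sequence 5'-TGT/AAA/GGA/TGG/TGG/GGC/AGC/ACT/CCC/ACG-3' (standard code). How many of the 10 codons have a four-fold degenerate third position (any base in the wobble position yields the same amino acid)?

Codon 1 TGT (Cys): third position 2-fold.
Codon 2 AAA (Lys): third position 2-fold.
Codon 3 GGA (Gly): third position 4-fold.
Codon 4 TGG (Trp): third position 1-fold.
Codon 5 TGG (Trp): third position 1-fold.
Codon 6 GGC (Gly): third position 4-fold.
Codon 7 AGC (Ser): third position 2-fold.
Codon 8 ACT (Thr): third position 4-fold.
Codon 9 CCC (Pro): third position 4-fold.
Codon 10 ACG (Thr): third position 4-fold.
Four-fold degenerate third positions: 5.

5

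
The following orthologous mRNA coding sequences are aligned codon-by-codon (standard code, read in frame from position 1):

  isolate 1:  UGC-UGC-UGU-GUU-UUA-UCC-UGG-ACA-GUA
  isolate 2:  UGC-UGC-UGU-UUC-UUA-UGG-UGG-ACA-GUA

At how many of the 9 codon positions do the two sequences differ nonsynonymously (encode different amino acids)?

Codon 1: UGC Cys / UGC Cys — identical.
Codon 2: UGC Cys / UGC Cys — identical.
Codon 3: UGU Cys / UGU Cys — identical.
Codon 4: GUU Val / UUC Phe — nonsynonymous.
Codon 5: UUA Leu / UUA Leu — identical.
Codon 6: UCC Ser / UGG Trp — nonsynonymous.
Codon 7: UGG Trp / UGG Trp — identical.
Codon 8: ACA Thr / ACA Thr — identical.
Codon 9: GUA Val / GUA Val — identical.
Nonsynonymous differences: 2.

2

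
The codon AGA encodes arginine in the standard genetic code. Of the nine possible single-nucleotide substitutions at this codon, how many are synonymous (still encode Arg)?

Position 1: CGA → 1 synonymous.
Position 2: none → 0 synonymous.
Position 3: AGG → 1 synonymous.
Total: 1 + 0 + 1 = 2.

2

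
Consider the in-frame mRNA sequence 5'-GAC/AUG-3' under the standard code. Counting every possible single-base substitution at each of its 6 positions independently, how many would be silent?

Codon 1 (GAC, Asp): 1 synonymous substitution.
Codon 2 (AUG, Met): 0 synonymous substitutions.
Total: 1 + 0 = 1.

1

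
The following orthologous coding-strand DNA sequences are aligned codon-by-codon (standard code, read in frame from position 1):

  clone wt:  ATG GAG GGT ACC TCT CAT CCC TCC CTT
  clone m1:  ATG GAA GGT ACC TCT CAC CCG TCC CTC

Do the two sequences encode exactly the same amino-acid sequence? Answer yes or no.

yes

Codon 1: ATG Met / ATG Met — identical.
Codon 2: GAG Glu / GAA Glu — synonymous.
Codon 3: GGT Gly / GGT Gly — identical.
Codon 4: ACC Thr / ACC Thr — identical.
Codon 5: TCT Ser / TCT Ser — identical.
Codon 6: CAT His / CAC His — synonymous.
Codon 7: CCC Pro / CCG Pro — synonymous.
Codon 8: TCC Ser / TCC Ser — identical.
Codon 9: CTT Leu / CTC Leu — synonymous.
Nonsynonymous differences: 0 → same protein.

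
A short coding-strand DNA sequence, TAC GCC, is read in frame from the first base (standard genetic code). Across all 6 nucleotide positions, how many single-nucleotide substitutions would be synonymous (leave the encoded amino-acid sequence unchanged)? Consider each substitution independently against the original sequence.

4

Codon 1 (TAC, Tyr): 1 synonymous substitution.
Codon 2 (GCC, Ala): 3 synonymous substitutions.
Total: 1 + 3 = 4.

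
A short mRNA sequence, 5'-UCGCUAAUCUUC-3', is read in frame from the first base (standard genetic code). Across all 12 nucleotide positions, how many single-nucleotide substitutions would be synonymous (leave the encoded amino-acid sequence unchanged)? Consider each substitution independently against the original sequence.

Codon 1 (UCG, Ser): 3 synonymous substitutions.
Codon 2 (CUA, Leu): 4 synonymous substitutions.
Codon 3 (AUC, Ile): 2 synonymous substitutions.
Codon 4 (UUC, Phe): 1 synonymous substitution.
Total: 3 + 4 + 2 + 1 = 10.

10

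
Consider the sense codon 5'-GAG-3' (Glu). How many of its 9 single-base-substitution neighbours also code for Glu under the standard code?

1

Position 1: none → 0 synonymous.
Position 2: none → 0 synonymous.
Position 3: GAA → 1 synonymous.
Total: 0 + 0 + 1 = 1.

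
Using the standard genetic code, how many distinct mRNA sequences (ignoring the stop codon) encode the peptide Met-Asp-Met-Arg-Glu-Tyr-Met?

Met: 1 codon.
Asp: 2 codons.
Met: 1 codon.
Arg: 6 codons.
Glu: 2 codons.
Tyr: 2 codons.
Met: 1 codon.
1 × 2 × 1 × 6 × 2 × 2 × 1 = 48.

48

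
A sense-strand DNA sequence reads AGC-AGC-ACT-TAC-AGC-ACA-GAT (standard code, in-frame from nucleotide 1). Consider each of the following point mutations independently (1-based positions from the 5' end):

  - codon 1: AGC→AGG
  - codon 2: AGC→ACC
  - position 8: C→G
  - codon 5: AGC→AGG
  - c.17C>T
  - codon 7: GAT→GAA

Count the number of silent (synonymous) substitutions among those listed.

Codon 1: AGC (Ser) → AGG (Arg) — missense.
Codon 2: AGC (Ser) → ACC (Thr) — missense.
Codon 3: ACT (Thr) → AGT (Ser) — missense.
Codon 5: AGC (Ser) → AGG (Arg) — missense.
Codon 6: ACA (Thr) → ATA (Ile) — missense.
Codon 7: GAT (Asp) → GAA (Glu) — missense.
Synonymous: 0 of 6.

0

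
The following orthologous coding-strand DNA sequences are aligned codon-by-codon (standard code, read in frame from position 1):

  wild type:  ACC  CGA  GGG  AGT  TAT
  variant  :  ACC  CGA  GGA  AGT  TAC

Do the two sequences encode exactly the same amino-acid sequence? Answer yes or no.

yes

Codon 1: ACC Thr / ACC Thr — identical.
Codon 2: CGA Arg / CGA Arg — identical.
Codon 3: GGG Gly / GGA Gly — synonymous.
Codon 4: AGT Ser / AGT Ser — identical.
Codon 5: TAT Tyr / TAC Tyr — synonymous.
Nonsynonymous differences: 0 → same protein.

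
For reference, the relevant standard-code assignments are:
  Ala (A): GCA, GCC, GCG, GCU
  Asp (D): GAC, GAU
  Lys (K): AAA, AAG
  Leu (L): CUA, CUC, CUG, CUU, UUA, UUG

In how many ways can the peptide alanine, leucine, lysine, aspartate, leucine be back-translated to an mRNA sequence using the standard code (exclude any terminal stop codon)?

576

Ala: 4 codons.
Leu: 6 codons.
Lys: 2 codons.
Asp: 2 codons.
Leu: 6 codons.
4 × 6 × 2 × 2 × 6 = 576.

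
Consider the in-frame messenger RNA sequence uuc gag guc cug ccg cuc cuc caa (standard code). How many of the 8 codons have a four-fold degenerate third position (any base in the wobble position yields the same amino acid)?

5

Codon 1 UUC (Phe): third position 2-fold.
Codon 2 GAG (Glu): third position 2-fold.
Codon 3 GUC (Val): third position 4-fold.
Codon 4 CUG (Leu): third position 4-fold.
Codon 5 CCG (Pro): third position 4-fold.
Codon 6 CUC (Leu): third position 4-fold.
Codon 7 CUC (Leu): third position 4-fold.
Codon 8 CAA (Gln): third position 2-fold.
Four-fold degenerate third positions: 5.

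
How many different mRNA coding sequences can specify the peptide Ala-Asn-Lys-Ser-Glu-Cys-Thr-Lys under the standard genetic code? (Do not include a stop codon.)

Ala: 4 codons.
Asn: 2 codons.
Lys: 2 codons.
Ser: 6 codons.
Glu: 2 codons.
Cys: 2 codons.
Thr: 4 codons.
Lys: 2 codons.
4 × 2 × 2 × 6 × 2 × 2 × 4 × 2 = 3072.

3072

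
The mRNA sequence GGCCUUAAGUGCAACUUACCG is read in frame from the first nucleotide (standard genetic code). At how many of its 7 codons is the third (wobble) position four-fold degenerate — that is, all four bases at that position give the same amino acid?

3

Codon 1 GGC (Gly): third position 4-fold.
Codon 2 CUU (Leu): third position 4-fold.
Codon 3 AAG (Lys): third position 2-fold.
Codon 4 UGC (Cys): third position 2-fold.
Codon 5 AAC (Asn): third position 2-fold.
Codon 6 UUA (Leu): third position 2-fold.
Codon 7 CCG (Pro): third position 4-fold.
Four-fold degenerate third positions: 3.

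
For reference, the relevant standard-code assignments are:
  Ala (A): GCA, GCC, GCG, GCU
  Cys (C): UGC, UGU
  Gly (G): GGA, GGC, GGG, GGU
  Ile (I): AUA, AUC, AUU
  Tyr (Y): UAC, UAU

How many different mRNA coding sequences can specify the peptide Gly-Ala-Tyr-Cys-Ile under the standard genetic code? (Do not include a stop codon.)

Gly: 4 codons.
Ala: 4 codons.
Tyr: 2 codons.
Cys: 2 codons.
Ile: 3 codons.
4 × 4 × 2 × 2 × 3 = 192.

192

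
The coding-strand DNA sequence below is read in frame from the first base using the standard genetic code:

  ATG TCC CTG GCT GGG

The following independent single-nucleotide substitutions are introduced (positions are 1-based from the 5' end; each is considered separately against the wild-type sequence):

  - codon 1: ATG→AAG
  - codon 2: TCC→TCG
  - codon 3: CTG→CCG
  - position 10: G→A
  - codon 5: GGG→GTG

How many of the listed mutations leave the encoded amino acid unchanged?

Codon 1: ATG (Met) → AAG (Lys) — missense.
Codon 2: TCC (Ser) → TCG (Ser) — synonymous.
Codon 3: CTG (Leu) → CCG (Pro) — missense.
Codon 4: GCT (Ala) → ACT (Thr) — missense.
Codon 5: GGG (Gly) → GTG (Val) — missense.
Synonymous: 1 of 5.

1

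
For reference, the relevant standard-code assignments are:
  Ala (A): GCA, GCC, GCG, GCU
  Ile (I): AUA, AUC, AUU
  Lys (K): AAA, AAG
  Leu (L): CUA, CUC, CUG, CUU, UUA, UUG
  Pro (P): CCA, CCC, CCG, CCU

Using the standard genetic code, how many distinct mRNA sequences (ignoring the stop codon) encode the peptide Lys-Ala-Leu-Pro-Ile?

576

Lys: 2 codons.
Ala: 4 codons.
Leu: 6 codons.
Pro: 4 codons.
Ile: 3 codons.
2 × 4 × 6 × 4 × 3 = 576.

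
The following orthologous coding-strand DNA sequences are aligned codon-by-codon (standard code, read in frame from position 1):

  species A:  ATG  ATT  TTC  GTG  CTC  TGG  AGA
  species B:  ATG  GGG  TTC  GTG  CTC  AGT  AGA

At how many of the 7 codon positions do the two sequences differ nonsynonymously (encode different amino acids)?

Codon 1: ATG Met / ATG Met — identical.
Codon 2: ATT Ile / GGG Gly — nonsynonymous.
Codon 3: TTC Phe / TTC Phe — identical.
Codon 4: GTG Val / GTG Val — identical.
Codon 5: CTC Leu / CTC Leu — identical.
Codon 6: TGG Trp / AGT Ser — nonsynonymous.
Codon 7: AGA Arg / AGA Arg — identical.
Nonsynonymous differences: 2.

2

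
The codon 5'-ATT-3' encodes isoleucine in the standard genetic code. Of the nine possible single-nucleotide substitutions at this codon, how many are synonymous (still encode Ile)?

2

Position 1: none → 0 synonymous.
Position 2: none → 0 synonymous.
Position 3: ATC, ATA → 2 synonymous.
Total: 0 + 0 + 2 = 2.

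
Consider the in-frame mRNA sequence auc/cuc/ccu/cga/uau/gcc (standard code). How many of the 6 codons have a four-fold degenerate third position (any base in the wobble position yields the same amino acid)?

4

Codon 1 AUC (Ile): third position 3-fold.
Codon 2 CUC (Leu): third position 4-fold.
Codon 3 CCU (Pro): third position 4-fold.
Codon 4 CGA (Arg): third position 4-fold.
Codon 5 UAU (Tyr): third position 2-fold.
Codon 6 GCC (Ala): third position 4-fold.
Four-fold degenerate third positions: 4.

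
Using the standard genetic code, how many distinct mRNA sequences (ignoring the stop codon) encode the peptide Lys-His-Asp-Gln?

Lys: 2 codons.
His: 2 codons.
Asp: 2 codons.
Gln: 2 codons.
2 × 2 × 2 × 2 = 16.

16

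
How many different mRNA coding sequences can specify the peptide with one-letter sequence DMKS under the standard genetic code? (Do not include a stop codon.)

Asp: 2 codons.
Met: 1 codon.
Lys: 2 codons.
Ser: 6 codons.
2 × 1 × 2 × 6 = 24.

24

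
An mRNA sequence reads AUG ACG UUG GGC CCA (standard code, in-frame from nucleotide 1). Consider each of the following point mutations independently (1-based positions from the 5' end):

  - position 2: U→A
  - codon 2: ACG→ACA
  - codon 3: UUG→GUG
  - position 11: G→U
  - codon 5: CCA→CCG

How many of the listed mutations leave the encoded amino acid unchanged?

2

Codon 1: AUG (Met) → AAG (Lys) — missense.
Codon 2: ACG (Thr) → ACA (Thr) — synonymous.
Codon 3: UUG (Leu) → GUG (Val) — missense.
Codon 4: GGC (Gly) → GUC (Val) — missense.
Codon 5: CCA (Pro) → CCG (Pro) — synonymous.
Synonymous: 2 of 5.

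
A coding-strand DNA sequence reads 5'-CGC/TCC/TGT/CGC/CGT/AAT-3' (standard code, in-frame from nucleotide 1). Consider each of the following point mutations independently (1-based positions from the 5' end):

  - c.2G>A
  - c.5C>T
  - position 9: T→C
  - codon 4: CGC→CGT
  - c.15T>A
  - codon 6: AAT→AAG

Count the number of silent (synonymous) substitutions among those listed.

3

Codon 1: CGC (Arg) → CAC (His) — missense.
Codon 2: TCC (Ser) → TTC (Phe) — missense.
Codon 3: TGT (Cys) → TGC (Cys) — synonymous.
Codon 4: CGC (Arg) → CGT (Arg) — synonymous.
Codon 5: CGT (Arg) → CGA (Arg) — synonymous.
Codon 6: AAT (Asn) → AAG (Lys) — missense.
Synonymous: 3 of 6.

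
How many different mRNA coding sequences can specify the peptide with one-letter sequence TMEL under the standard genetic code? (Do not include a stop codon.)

Thr: 4 codons.
Met: 1 codon.
Glu: 2 codons.
Leu: 6 codons.
4 × 1 × 2 × 6 = 48.

48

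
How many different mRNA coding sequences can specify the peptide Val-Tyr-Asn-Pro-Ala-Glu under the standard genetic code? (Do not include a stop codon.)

Val: 4 codons.
Tyr: 2 codons.
Asn: 2 codons.
Pro: 4 codons.
Ala: 4 codons.
Glu: 2 codons.
4 × 2 × 2 × 4 × 4 × 2 = 512.

512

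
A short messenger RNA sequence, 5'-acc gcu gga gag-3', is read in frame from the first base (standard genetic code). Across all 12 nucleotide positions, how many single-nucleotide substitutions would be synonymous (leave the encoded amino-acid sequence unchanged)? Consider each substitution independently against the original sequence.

10

Codon 1 (ACC, Thr): 3 synonymous substitutions.
Codon 2 (GCU, Ala): 3 synonymous substitutions.
Codon 3 (GGA, Gly): 3 synonymous substitutions.
Codon 4 (GAG, Glu): 1 synonymous substitution.
Total: 3 + 3 + 3 + 1 = 10.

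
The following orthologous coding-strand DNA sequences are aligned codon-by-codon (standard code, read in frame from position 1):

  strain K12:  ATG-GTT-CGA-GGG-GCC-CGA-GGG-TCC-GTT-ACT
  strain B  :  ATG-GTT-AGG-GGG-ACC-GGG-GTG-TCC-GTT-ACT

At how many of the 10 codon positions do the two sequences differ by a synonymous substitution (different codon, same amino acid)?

Codon 1: ATG Met / ATG Met — identical.
Codon 2: GTT Val / GTT Val — identical.
Codon 3: CGA Arg / AGG Arg — synonymous.
Codon 4: GGG Gly / GGG Gly — identical.
Codon 5: GCC Ala / ACC Thr — nonsynonymous.
Codon 6: CGA Arg / GGG Gly — nonsynonymous.
Codon 7: GGG Gly / GTG Val — nonsynonymous.
Codon 8: TCC Ser / TCC Ser — identical.
Codon 9: GTT Val / GTT Val — identical.
Codon 10: ACT Thr / ACT Thr — identical.
Synonymous differences: 1.

1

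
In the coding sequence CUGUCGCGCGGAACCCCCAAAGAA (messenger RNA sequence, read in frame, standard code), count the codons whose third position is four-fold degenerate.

6

Codon 1 CUG (Leu): third position 4-fold.
Codon 2 UCG (Ser): third position 4-fold.
Codon 3 CGC (Arg): third position 4-fold.
Codon 4 GGA (Gly): third position 4-fold.
Codon 5 ACC (Thr): third position 4-fold.
Codon 6 CCC (Pro): third position 4-fold.
Codon 7 AAA (Lys): third position 2-fold.
Codon 8 GAA (Glu): third position 2-fold.
Four-fold degenerate third positions: 6.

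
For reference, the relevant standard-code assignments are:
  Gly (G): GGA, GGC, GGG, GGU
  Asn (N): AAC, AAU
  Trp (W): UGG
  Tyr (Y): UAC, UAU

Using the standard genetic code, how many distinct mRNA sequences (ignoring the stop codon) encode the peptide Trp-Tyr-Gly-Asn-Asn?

32

Trp: 1 codon.
Tyr: 2 codons.
Gly: 4 codons.
Asn: 2 codons.
Asn: 2 codons.
1 × 2 × 4 × 2 × 2 = 32.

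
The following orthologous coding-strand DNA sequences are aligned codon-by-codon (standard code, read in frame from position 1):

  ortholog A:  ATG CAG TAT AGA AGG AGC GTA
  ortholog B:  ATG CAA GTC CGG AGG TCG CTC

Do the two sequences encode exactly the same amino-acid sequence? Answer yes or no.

Codon 1: ATG Met / ATG Met — identical.
Codon 2: CAG Gln / CAA Gln — synonymous.
Codon 3: TAT Tyr / GTC Val — nonsynonymous.
Codon 4: AGA Arg / CGG Arg — synonymous.
Codon 5: AGG Arg / AGG Arg — identical.
Codon 6: AGC Ser / TCG Ser — synonymous.
Codon 7: GTA Val / CTC Leu — nonsynonymous.
Nonsynonymous differences: 2 → different protein.

no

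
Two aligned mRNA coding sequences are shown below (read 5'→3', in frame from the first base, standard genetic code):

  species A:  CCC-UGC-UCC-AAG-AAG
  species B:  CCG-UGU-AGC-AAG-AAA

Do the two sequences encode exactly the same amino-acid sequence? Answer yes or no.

yes

Codon 1: CCC Pro / CCG Pro — synonymous.
Codon 2: UGC Cys / UGU Cys — synonymous.
Codon 3: UCC Ser / AGC Ser — synonymous.
Codon 4: AAG Lys / AAG Lys — identical.
Codon 5: AAG Lys / AAA Lys — synonymous.
Nonsynonymous differences: 0 → same protein.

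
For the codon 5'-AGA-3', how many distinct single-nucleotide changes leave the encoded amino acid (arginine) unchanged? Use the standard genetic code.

2

Position 1: CGA → 1 synonymous.
Position 2: none → 0 synonymous.
Position 3: AGG → 1 synonymous.
Total: 1 + 0 + 1 = 2.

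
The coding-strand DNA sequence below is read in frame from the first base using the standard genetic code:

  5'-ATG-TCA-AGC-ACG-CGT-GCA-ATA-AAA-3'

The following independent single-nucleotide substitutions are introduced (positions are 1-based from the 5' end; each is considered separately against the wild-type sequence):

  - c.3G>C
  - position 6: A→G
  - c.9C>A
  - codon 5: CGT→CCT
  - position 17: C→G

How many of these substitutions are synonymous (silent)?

Codon 1: ATG (Met) → ATC (Ile) — missense.
Codon 2: TCA (Ser) → TCG (Ser) — synonymous.
Codon 3: AGC (Ser) → AGA (Arg) — missense.
Codon 5: CGT (Arg) → CCT (Pro) — missense.
Codon 6: GCA (Ala) → GGA (Gly) — missense.
Synonymous: 1 of 5.

1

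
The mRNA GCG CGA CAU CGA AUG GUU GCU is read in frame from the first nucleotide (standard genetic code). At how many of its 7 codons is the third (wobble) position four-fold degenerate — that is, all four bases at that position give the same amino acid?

Codon 1 GCG (Ala): third position 4-fold.
Codon 2 CGA (Arg): third position 4-fold.
Codon 3 CAU (His): third position 2-fold.
Codon 4 CGA (Arg): third position 4-fold.
Codon 5 AUG (Met): third position 1-fold.
Codon 6 GUU (Val): third position 4-fold.
Codon 7 GCU (Ala): third position 4-fold.
Four-fold degenerate third positions: 5.

5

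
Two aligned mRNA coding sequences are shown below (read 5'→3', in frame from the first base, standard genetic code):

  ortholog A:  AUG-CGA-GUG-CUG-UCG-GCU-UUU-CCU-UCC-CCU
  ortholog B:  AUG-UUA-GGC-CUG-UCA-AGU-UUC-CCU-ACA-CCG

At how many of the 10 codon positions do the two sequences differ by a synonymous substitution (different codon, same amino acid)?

Codon 1: AUG Met / AUG Met — identical.
Codon 2: CGA Arg / UUA Leu — nonsynonymous.
Codon 3: GUG Val / GGC Gly — nonsynonymous.
Codon 4: CUG Leu / CUG Leu — identical.
Codon 5: UCG Ser / UCA Ser — synonymous.
Codon 6: GCU Ala / AGU Ser — nonsynonymous.
Codon 7: UUU Phe / UUC Phe — synonymous.
Codon 8: CCU Pro / CCU Pro — identical.
Codon 9: UCC Ser / ACA Thr — nonsynonymous.
Codon 10: CCU Pro / CCG Pro — synonymous.
Synonymous differences: 3.

3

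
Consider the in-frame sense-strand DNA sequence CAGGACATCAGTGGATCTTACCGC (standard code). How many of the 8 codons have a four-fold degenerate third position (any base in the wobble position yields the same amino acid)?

3

Codon 1 CAG (Gln): third position 2-fold.
Codon 2 GAC (Asp): third position 2-fold.
Codon 3 ATC (Ile): third position 3-fold.
Codon 4 AGT (Ser): third position 2-fold.
Codon 5 GGA (Gly): third position 4-fold.
Codon 6 TCT (Ser): third position 4-fold.
Codon 7 TAC (Tyr): third position 2-fold.
Codon 8 CGC (Arg): third position 4-fold.
Four-fold degenerate third positions: 3.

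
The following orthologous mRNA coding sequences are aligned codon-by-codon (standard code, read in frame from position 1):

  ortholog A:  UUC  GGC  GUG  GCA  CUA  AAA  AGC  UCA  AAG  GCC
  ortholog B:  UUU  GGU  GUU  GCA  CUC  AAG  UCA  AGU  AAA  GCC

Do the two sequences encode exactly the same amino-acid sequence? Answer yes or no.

yes

Codon 1: UUC Phe / UUU Phe — synonymous.
Codon 2: GGC Gly / GGU Gly — synonymous.
Codon 3: GUG Val / GUU Val — synonymous.
Codon 4: GCA Ala / GCA Ala — identical.
Codon 5: CUA Leu / CUC Leu — synonymous.
Codon 6: AAA Lys / AAG Lys — synonymous.
Codon 7: AGC Ser / UCA Ser — synonymous.
Codon 8: UCA Ser / AGU Ser — synonymous.
Codon 9: AAG Lys / AAA Lys — synonymous.
Codon 10: GCC Ala / GCC Ala — identical.
Nonsynonymous differences: 0 → same protein.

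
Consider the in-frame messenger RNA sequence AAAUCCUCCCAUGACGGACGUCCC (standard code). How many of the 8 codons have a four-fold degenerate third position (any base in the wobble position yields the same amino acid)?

Codon 1 AAA (Lys): third position 2-fold.
Codon 2 UCC (Ser): third position 4-fold.
Codon 3 UCC (Ser): third position 4-fold.
Codon 4 CAU (His): third position 2-fold.
Codon 5 GAC (Asp): third position 2-fold.
Codon 6 GGA (Gly): third position 4-fold.
Codon 7 CGU (Arg): third position 4-fold.
Codon 8 CCC (Pro): third position 4-fold.
Four-fold degenerate third positions: 5.

5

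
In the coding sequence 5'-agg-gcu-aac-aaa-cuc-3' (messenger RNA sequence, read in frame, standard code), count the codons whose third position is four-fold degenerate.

2

Codon 1 AGG (Arg): third position 2-fold.
Codon 2 GCU (Ala): third position 4-fold.
Codon 3 AAC (Asn): third position 2-fold.
Codon 4 AAA (Lys): third position 2-fold.
Codon 5 CUC (Leu): third position 4-fold.
Four-fold degenerate third positions: 2.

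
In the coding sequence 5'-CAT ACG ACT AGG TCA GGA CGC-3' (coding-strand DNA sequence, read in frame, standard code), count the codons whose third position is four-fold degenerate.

5

Codon 1 CAT (His): third position 2-fold.
Codon 2 ACG (Thr): third position 4-fold.
Codon 3 ACT (Thr): third position 4-fold.
Codon 4 AGG (Arg): third position 2-fold.
Codon 5 TCA (Ser): third position 4-fold.
Codon 6 GGA (Gly): third position 4-fold.
Codon 7 CGC (Arg): third position 4-fold.
Four-fold degenerate third positions: 5.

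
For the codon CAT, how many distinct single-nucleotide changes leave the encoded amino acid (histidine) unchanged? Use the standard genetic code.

Position 1: none → 0 synonymous.
Position 2: none → 0 synonymous.
Position 3: CAC → 1 synonymous.
Total: 0 + 0 + 1 = 1.

1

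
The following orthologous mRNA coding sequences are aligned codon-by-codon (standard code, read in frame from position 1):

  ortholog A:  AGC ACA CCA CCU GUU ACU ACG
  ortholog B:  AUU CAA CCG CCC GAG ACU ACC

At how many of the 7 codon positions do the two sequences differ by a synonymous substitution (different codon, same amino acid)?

Codon 1: AGC Ser / AUU Ile — nonsynonymous.
Codon 2: ACA Thr / CAA Gln — nonsynonymous.
Codon 3: CCA Pro / CCG Pro — synonymous.
Codon 4: CCU Pro / CCC Pro — synonymous.
Codon 5: GUU Val / GAG Glu — nonsynonymous.
Codon 6: ACU Thr / ACU Thr — identical.
Codon 7: ACG Thr / ACC Thr — synonymous.
Synonymous differences: 3.

3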